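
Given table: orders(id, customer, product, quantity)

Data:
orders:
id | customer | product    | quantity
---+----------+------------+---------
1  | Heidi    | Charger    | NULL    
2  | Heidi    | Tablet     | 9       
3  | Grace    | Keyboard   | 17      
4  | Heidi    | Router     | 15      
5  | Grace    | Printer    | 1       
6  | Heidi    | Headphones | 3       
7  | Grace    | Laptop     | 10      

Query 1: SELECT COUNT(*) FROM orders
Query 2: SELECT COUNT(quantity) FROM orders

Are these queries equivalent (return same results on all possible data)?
No, not equivalent

Query 1 returns: [(7,)]
Query 2 returns: [(6,)]

Reason: COUNT(*) includes NULLs, COUNT(column) excludes them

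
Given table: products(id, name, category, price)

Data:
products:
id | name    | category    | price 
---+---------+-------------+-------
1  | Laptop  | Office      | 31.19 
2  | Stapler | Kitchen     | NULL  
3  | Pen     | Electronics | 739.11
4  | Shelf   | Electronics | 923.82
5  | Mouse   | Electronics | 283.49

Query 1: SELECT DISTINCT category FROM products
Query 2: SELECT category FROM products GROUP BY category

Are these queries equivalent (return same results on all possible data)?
Yes, equivalent

Both queries return: [('Electronics',), ('Kitchen',), ('Office',)]

Reason: Both get unique categorys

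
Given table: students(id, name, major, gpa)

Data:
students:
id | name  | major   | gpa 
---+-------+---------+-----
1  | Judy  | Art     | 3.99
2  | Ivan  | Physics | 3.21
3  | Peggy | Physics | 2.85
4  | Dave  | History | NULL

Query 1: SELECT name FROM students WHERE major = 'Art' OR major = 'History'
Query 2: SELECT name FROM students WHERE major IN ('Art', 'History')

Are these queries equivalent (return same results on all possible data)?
Yes, equivalent

Both queries return: [('Dave',), ('Judy',)]

Reason: OR vs IN are equivalent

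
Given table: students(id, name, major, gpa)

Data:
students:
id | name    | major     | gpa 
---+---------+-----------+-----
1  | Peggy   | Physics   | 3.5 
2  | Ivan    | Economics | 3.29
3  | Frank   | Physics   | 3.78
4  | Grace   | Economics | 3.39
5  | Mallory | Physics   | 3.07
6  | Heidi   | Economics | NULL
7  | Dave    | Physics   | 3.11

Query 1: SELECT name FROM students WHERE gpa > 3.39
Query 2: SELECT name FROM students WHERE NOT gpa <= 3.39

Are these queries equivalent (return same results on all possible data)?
Yes, equivalent

Both queries return: [('Frank',), ('Peggy',)]

Reason: Both filter gpa > 3.39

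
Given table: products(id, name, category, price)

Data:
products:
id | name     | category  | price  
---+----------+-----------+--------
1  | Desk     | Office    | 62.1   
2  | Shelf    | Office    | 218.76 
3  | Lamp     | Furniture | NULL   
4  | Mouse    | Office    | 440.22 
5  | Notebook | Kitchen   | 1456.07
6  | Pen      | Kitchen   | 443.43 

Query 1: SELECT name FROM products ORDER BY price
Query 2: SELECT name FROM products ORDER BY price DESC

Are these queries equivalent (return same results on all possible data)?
No, not equivalent

Query 1 returns: [('Lamp',), ('Desk',), ('Shelf',), ('Mouse',), ('Pen',), ('Notebook',)]
Query 2 returns: [('Notebook',), ('Pen',), ('Mouse',), ('Shelf',), ('Desk',), ('Lamp',)]

Reason: ASC vs DESC gives opposite ordering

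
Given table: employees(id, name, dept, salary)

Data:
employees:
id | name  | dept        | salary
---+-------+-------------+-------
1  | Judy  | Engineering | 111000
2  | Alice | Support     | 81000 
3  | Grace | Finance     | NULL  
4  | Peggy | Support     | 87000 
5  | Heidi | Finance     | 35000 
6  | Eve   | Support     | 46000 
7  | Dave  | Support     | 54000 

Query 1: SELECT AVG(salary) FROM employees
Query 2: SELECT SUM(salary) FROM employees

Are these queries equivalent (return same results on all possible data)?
No, not equivalent

Query 1 returns: [(69000.0,)]
Query 2 returns: [(414000,)]

Reason: AVG vs SUM give different aggregate values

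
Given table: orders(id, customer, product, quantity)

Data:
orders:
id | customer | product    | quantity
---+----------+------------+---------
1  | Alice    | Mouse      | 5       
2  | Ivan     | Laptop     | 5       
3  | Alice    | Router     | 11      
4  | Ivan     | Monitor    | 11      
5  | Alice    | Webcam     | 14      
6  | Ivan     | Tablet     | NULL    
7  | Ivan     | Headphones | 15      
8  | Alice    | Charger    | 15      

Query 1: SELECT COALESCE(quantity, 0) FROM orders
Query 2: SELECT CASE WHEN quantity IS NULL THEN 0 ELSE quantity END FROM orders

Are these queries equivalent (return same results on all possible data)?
Yes, equivalent

Both queries return: [(0,), (5,), (5,), (11,), (11,), (14,), (15,), (15,)]

Reason: COALESCE vs CASE for NULL handling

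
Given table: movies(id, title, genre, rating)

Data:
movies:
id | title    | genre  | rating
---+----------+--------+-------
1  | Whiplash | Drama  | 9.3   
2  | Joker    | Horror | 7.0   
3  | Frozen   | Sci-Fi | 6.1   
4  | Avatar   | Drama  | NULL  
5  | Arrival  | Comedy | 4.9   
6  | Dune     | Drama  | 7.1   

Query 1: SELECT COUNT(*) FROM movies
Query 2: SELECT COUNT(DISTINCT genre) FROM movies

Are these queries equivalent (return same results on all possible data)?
No, not equivalent

Query 1 returns: [(6,)]
Query 2 returns: [(4,)]

Reason: COUNT(*) counts rows, COUNT(DISTINCT genre) counts unique genres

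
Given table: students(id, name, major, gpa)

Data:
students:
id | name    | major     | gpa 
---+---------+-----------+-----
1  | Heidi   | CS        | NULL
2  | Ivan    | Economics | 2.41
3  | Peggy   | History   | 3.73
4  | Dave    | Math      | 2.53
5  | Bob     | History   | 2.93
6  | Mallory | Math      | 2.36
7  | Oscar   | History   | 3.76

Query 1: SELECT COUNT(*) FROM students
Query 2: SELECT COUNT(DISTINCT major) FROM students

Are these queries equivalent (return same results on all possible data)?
No, not equivalent

Query 1 returns: [(7,)]
Query 2 returns: [(4,)]

Reason: COUNT(*) counts rows, COUNT(DISTINCT major) counts unique majors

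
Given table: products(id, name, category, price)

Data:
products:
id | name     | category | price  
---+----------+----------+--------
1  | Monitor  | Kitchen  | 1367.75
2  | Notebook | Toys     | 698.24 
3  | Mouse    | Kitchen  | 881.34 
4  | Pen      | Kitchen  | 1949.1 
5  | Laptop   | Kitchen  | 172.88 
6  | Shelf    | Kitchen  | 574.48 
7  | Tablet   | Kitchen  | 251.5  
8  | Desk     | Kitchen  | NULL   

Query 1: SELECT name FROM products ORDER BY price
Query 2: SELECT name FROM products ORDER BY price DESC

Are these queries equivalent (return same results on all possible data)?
No, not equivalent

Query 1 returns: [('Desk',), ('Laptop',), ('Tablet',), ('Shelf',), ('Notebook',), ('Mouse',), ('Monitor',), ('Pen',)]
Query 2 returns: [('Pen',), ('Monitor',), ('Mouse',), ('Notebook',), ('Shelf',), ('Tablet',), ('Laptop',), ('Desk',)]

Reason: ASC vs DESC gives opposite ordering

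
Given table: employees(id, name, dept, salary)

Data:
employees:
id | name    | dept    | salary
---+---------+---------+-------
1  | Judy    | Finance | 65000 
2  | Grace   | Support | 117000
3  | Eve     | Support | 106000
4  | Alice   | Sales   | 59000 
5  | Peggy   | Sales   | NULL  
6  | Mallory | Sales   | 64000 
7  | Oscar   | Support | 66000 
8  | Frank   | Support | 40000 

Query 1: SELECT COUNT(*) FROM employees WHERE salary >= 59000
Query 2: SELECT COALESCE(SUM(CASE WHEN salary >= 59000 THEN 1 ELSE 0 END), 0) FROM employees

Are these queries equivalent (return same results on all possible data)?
Yes, equivalent

Both queries return: [(6,)]

Reason: COUNT with WHERE vs conditional SUM (COALESCE handles empty-table NULL)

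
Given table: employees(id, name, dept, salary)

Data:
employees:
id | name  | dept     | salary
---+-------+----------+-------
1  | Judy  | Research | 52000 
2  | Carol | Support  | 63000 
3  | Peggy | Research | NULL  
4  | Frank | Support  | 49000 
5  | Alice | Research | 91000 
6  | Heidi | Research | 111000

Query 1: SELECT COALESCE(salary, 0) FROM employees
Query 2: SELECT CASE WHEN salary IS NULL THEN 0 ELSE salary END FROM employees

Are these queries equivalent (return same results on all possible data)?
Yes, equivalent

Both queries return: [(0,), (49000,), (52000,), (63000,), (91000,), (111000,)]

Reason: COALESCE vs CASE for NULL handling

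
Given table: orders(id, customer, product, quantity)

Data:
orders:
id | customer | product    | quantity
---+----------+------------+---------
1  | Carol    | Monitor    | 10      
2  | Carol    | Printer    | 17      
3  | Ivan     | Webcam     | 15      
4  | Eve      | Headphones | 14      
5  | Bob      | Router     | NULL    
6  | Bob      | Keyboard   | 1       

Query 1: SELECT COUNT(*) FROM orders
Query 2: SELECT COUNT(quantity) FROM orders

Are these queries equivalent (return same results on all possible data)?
No, not equivalent

Query 1 returns: [(6,)]
Query 2 returns: [(5,)]

Reason: COUNT(*) includes NULLs, COUNT(column) excludes them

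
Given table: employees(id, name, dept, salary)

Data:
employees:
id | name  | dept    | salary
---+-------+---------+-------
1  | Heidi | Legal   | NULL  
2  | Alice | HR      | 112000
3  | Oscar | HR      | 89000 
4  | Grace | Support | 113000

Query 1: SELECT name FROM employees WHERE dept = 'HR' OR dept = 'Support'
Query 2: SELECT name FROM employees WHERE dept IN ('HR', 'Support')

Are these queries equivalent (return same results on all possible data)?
Yes, equivalent

Both queries return: [('Alice',), ('Grace',), ('Oscar',)]

Reason: OR vs IN are equivalent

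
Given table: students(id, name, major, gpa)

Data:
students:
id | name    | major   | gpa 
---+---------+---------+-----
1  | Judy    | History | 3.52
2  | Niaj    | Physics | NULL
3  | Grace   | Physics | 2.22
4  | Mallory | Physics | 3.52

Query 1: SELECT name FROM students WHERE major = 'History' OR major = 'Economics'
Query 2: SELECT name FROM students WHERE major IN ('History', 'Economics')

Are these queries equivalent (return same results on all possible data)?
Yes, equivalent

Both queries return: [('Judy',)]

Reason: OR vs IN are equivalent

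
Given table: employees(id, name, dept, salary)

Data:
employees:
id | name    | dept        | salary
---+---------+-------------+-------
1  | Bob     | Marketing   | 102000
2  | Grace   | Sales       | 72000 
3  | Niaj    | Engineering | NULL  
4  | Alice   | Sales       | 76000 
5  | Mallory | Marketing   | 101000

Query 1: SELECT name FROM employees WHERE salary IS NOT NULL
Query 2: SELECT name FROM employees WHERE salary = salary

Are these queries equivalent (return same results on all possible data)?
Yes, equivalent

Both queries return: [('Alice',), ('Bob',), ('Grace',), ('Mallory',)]

Reason: IS NOT NULL vs self-equality (both exclude NULLs)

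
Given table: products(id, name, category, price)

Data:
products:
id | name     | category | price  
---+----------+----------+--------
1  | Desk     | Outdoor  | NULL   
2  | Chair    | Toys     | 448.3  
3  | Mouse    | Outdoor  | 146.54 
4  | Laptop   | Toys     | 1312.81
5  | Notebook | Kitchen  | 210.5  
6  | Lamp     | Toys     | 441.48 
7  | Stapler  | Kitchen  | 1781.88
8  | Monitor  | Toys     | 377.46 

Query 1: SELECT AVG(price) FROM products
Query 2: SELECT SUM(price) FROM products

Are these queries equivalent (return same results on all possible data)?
No, not equivalent

Query 1 returns: [(674.1385714285715,)]
Query 2 returns: [(4718.97,)]

Reason: AVG vs SUM give different aggregate values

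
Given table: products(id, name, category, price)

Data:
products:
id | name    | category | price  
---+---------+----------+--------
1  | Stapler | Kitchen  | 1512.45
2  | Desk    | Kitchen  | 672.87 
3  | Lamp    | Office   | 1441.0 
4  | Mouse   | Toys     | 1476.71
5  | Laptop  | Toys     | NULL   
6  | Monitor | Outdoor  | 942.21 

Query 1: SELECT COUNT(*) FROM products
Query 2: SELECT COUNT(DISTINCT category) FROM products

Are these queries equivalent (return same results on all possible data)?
No, not equivalent

Query 1 returns: [(6,)]
Query 2 returns: [(4,)]

Reason: COUNT(*) counts rows, COUNT(DISTINCT category) counts unique categorys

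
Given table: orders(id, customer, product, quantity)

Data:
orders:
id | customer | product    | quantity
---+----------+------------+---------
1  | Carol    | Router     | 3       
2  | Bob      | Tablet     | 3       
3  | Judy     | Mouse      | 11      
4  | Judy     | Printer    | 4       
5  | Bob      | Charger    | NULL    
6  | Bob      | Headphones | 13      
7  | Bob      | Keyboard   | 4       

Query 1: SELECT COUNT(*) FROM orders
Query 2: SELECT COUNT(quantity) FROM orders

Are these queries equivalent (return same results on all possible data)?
No, not equivalent

Query 1 returns: [(7,)]
Query 2 returns: [(6,)]

Reason: COUNT(*) includes NULLs, COUNT(column) excludes them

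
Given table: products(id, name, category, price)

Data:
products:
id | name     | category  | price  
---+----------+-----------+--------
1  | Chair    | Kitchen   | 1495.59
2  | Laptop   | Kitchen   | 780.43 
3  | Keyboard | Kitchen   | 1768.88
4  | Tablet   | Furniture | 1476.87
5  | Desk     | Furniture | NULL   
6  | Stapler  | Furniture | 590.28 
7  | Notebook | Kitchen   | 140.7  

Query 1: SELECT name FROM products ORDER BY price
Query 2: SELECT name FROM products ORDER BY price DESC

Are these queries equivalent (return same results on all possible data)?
No, not equivalent

Query 1 returns: [('Desk',), ('Notebook',), ('Stapler',), ('Laptop',), ('Tablet',), ('Chair',), ('Keyboard',)]
Query 2 returns: [('Keyboard',), ('Chair',), ('Tablet',), ('Laptop',), ('Stapler',), ('Notebook',), ('Desk',)]

Reason: ASC vs DESC gives opposite ordering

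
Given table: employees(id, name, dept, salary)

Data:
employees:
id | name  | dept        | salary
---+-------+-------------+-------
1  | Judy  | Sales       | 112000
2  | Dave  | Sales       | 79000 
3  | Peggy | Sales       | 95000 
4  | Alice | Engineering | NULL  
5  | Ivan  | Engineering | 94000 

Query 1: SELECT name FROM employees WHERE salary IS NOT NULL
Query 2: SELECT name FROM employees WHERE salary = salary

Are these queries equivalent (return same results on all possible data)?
Yes, equivalent

Both queries return: [('Dave',), ('Ivan',), ('Judy',), ('Peggy',)]

Reason: IS NOT NULL vs self-equality (both exclude NULLs)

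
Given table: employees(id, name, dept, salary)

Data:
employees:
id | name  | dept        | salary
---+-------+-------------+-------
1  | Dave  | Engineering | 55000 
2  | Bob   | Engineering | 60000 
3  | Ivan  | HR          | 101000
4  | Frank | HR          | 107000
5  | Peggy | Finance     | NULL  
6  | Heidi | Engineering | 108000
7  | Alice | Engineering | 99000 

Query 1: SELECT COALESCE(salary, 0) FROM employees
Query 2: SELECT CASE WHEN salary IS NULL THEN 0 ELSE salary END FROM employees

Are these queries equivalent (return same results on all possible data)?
Yes, equivalent

Both queries return: [(0,), (55000,), (60000,), (99000,), (101000,), (107000,), (108000,)]

Reason: COALESCE vs CASE for NULL handling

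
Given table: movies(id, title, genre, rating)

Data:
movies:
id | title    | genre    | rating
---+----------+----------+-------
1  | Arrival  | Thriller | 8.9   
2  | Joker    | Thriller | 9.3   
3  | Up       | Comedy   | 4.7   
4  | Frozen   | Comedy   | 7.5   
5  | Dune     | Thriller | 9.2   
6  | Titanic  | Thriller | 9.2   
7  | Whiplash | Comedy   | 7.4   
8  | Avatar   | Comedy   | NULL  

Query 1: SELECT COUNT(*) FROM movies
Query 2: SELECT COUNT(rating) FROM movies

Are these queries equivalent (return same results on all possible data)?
No, not equivalent

Query 1 returns: [(8,)]
Query 2 returns: [(7,)]

Reason: COUNT(*) includes NULLs, COUNT(column) excludes them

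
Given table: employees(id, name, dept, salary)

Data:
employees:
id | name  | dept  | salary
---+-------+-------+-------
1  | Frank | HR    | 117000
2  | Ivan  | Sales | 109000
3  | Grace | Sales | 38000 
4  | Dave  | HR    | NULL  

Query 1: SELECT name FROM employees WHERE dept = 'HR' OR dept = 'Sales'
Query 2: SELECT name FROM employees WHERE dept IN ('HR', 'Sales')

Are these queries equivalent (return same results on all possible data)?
Yes, equivalent

Both queries return: [('Dave',), ('Frank',), ('Grace',), ('Ivan',)]

Reason: OR vs IN are equivalent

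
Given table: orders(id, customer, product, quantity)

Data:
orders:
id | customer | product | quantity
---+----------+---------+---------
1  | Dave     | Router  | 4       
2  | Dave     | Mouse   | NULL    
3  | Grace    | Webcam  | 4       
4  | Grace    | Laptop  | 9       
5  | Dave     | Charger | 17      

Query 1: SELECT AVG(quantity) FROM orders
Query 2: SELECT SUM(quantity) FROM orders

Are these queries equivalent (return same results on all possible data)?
No, not equivalent

Query 1 returns: [(8.5,)]
Query 2 returns: [(34,)]

Reason: AVG vs SUM give different aggregate values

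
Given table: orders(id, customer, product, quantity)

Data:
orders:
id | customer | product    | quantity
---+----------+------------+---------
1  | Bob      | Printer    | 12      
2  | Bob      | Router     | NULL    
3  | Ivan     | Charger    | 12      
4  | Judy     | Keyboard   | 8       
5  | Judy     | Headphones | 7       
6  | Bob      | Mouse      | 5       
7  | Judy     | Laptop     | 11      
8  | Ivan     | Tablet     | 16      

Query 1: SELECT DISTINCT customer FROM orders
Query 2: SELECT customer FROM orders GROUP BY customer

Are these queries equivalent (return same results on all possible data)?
Yes, equivalent

Both queries return: [('Bob',), ('Ivan',), ('Judy',)]

Reason: Both get unique customers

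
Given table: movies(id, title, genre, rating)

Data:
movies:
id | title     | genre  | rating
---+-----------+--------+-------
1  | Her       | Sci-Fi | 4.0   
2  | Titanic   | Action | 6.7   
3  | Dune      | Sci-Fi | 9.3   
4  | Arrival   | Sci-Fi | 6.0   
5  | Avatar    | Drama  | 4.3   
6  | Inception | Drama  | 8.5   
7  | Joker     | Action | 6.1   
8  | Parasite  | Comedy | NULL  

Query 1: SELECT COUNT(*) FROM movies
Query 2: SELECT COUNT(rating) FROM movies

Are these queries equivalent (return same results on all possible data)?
No, not equivalent

Query 1 returns: [(8,)]
Query 2 returns: [(7,)]

Reason: COUNT(*) includes NULLs, COUNT(column) excludes them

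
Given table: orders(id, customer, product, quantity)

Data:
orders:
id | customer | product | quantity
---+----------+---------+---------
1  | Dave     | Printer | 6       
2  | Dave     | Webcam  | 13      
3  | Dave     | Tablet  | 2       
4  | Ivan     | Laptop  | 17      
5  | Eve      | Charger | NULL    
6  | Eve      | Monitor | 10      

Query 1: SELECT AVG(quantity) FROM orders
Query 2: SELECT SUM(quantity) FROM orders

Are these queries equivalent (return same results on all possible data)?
No, not equivalent

Query 1 returns: [(9.6,)]
Query 2 returns: [(48,)]

Reason: AVG vs SUM give different aggregate values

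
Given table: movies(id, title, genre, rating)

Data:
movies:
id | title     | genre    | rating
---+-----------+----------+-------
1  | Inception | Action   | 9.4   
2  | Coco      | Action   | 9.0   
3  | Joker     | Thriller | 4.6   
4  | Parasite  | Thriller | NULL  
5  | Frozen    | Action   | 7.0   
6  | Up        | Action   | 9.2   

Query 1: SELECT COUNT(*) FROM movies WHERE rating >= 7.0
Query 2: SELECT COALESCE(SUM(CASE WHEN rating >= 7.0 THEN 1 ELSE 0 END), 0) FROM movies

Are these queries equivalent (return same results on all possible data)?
Yes, equivalent

Both queries return: [(4,)]

Reason: COUNT with WHERE vs conditional SUM (COALESCE handles empty-table NULL)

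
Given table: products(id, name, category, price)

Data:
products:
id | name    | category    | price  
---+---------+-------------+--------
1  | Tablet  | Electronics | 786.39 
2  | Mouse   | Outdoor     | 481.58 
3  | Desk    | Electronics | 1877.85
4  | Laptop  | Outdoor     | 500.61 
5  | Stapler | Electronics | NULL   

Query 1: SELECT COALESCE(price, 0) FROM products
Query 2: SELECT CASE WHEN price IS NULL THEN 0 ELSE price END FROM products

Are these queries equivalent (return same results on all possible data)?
Yes, equivalent

Both queries return: [(0,), (481.58,), (500.61,), (786.39,), (1877.85,)]

Reason: COALESCE vs CASE for NULL handling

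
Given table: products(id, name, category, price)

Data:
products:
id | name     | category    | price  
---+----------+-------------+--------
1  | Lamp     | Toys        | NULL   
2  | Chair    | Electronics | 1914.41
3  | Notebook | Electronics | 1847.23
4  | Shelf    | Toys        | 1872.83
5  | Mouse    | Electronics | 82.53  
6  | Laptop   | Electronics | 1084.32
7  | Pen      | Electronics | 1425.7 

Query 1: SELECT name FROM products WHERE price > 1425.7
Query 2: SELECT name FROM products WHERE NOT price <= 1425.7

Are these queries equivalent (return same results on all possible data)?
Yes, equivalent

Both queries return: [('Chair',), ('Notebook',), ('Shelf',)]

Reason: Both filter price > 1425.7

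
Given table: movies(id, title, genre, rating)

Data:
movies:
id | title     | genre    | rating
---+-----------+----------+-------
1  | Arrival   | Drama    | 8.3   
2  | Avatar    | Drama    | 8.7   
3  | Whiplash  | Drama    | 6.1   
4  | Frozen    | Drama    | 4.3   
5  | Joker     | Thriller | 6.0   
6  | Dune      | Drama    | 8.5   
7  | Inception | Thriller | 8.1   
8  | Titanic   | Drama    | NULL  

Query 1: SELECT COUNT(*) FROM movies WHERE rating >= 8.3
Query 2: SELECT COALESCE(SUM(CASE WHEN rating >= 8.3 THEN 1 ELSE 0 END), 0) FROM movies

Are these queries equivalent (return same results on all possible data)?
Yes, equivalent

Both queries return: [(3,)]

Reason: COUNT with WHERE vs conditional SUM (COALESCE handles empty-table NULL)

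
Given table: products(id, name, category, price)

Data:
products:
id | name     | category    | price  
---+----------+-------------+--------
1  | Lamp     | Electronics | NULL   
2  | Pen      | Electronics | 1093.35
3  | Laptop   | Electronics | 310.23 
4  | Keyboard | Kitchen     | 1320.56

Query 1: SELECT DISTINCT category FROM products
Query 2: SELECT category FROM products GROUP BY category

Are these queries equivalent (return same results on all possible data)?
Yes, equivalent

Both queries return: [('Electronics',), ('Kitchen',)]

Reason: Both get unique categorys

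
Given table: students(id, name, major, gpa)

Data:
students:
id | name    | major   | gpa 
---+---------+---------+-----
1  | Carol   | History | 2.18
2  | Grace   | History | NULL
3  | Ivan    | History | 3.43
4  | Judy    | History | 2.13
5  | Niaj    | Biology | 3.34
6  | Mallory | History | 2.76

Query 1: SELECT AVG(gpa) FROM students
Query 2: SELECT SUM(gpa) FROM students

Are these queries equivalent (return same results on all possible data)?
No, not equivalent

Query 1 returns: [(2.768,)]
Query 2 returns: [(13.84,)]

Reason: AVG vs SUM give different aggregate values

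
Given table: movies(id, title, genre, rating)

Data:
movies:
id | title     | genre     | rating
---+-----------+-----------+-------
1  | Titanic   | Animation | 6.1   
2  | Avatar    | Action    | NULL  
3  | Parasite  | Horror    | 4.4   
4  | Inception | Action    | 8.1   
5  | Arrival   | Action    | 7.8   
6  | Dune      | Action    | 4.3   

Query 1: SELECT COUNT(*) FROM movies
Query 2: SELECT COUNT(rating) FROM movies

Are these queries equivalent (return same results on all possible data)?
No, not equivalent

Query 1 returns: [(6,)]
Query 2 returns: [(5,)]

Reason: COUNT(*) includes NULLs, COUNT(column) excludes them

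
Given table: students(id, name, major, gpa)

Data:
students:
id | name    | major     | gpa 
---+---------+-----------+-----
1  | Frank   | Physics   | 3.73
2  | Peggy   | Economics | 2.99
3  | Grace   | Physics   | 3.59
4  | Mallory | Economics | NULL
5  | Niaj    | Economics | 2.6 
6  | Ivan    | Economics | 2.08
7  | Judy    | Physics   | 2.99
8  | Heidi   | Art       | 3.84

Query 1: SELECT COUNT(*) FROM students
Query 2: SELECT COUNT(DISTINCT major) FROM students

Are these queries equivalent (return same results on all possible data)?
No, not equivalent

Query 1 returns: [(8,)]
Query 2 returns: [(3,)]

Reason: COUNT(*) counts rows, COUNT(DISTINCT major) counts unique majors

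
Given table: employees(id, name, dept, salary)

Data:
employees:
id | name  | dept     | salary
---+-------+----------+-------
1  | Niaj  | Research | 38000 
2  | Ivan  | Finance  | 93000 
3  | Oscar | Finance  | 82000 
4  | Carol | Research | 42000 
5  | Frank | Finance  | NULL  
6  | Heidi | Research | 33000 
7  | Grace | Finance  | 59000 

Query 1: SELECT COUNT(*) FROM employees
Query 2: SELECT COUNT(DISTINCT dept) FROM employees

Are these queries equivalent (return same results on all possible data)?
No, not equivalent

Query 1 returns: [(7,)]
Query 2 returns: [(2,)]

Reason: COUNT(*) counts rows, COUNT(DISTINCT dept) counts unique depts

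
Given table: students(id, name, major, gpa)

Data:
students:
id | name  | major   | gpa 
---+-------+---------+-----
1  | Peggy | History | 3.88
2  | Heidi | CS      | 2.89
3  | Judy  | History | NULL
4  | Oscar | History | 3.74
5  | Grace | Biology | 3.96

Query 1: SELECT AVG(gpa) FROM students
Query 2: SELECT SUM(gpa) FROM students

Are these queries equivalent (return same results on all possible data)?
No, not equivalent

Query 1 returns: [(3.6175,)]
Query 2 returns: [(14.47,)]

Reason: AVG vs SUM give different aggregate values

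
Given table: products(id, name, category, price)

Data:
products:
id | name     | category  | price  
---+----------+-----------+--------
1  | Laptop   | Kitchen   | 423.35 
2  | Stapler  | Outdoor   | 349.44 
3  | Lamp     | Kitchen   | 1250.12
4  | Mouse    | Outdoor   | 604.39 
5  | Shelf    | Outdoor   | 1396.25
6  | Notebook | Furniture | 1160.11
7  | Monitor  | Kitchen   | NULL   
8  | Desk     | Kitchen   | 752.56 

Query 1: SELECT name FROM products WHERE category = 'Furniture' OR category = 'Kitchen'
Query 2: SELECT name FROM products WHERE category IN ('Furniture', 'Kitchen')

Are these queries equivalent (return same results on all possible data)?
Yes, equivalent

Both queries return: [('Desk',), ('Lamp',), ('Laptop',), ('Monitor',), ('Notebook',)]

Reason: OR vs IN are equivalent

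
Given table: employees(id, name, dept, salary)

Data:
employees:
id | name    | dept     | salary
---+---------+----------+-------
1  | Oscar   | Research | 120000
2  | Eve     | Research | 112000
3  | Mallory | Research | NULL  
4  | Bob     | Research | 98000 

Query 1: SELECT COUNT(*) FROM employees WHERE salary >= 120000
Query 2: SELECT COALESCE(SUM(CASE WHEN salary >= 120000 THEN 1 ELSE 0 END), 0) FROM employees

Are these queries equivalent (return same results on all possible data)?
Yes, equivalent

Both queries return: [(1,)]

Reason: COUNT with WHERE vs conditional SUM (COALESCE handles empty-table NULL)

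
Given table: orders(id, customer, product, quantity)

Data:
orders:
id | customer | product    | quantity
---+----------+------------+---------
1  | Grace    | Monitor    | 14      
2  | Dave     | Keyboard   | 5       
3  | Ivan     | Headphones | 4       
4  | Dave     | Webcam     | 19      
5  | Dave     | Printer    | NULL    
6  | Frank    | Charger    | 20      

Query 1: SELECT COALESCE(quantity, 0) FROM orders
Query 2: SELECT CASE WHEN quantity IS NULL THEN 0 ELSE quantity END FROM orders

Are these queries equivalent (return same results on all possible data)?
Yes, equivalent

Both queries return: [(0,), (4,), (5,), (14,), (19,), (20,)]

Reason: COALESCE vs CASE for NULL handling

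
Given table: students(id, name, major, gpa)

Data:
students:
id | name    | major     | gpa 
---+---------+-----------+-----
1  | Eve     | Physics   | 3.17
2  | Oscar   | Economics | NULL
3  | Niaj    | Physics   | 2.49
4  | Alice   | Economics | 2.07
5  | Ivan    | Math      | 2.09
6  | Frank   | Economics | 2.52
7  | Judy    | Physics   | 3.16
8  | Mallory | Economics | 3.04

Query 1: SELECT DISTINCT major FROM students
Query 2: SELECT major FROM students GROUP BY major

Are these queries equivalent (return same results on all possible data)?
Yes, equivalent

Both queries return: [('Economics',), ('Math',), ('Physics',)]

Reason: Both get unique majors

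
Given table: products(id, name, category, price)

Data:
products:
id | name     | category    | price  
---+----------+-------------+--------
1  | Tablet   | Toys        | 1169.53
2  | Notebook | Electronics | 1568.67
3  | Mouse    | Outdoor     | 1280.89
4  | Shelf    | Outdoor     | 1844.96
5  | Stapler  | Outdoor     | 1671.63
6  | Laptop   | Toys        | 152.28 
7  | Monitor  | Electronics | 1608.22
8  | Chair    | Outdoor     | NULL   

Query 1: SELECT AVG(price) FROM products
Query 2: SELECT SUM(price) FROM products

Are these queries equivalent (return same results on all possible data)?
No, not equivalent

Query 1 returns: [(1328.0257142857142,)]
Query 2 returns: [(9296.18,)]

Reason: AVG vs SUM give different aggregate values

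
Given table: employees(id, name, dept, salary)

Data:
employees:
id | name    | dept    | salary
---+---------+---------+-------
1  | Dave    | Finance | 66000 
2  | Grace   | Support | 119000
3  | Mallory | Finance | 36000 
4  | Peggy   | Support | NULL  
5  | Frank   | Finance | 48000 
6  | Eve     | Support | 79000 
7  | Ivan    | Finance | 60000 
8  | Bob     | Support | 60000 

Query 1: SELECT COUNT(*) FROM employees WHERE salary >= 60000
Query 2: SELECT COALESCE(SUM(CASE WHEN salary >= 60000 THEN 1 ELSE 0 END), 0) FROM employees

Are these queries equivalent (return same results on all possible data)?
Yes, equivalent

Both queries return: [(5,)]

Reason: COUNT with WHERE vs conditional SUM (COALESCE handles empty-table NULL)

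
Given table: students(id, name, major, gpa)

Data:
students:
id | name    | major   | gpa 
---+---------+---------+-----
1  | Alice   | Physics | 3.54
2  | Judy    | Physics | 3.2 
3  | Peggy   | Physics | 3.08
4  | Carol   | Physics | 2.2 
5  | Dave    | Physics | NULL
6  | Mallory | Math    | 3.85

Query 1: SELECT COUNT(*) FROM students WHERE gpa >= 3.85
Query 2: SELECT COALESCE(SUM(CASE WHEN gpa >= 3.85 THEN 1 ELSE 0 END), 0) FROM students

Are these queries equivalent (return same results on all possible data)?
Yes, equivalent

Both queries return: [(1,)]

Reason: COUNT with WHERE vs conditional SUM (COALESCE handles empty-table NULL)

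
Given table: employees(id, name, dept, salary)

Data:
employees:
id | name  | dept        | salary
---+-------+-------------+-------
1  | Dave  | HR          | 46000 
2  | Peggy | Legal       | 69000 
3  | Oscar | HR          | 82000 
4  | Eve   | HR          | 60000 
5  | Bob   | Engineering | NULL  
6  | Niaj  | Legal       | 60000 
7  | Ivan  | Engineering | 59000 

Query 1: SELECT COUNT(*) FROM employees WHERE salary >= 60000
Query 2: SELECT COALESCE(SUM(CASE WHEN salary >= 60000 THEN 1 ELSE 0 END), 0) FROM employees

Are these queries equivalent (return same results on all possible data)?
Yes, equivalent

Both queries return: [(4,)]

Reason: COUNT with WHERE vs conditional SUM (COALESCE handles empty-table NULL)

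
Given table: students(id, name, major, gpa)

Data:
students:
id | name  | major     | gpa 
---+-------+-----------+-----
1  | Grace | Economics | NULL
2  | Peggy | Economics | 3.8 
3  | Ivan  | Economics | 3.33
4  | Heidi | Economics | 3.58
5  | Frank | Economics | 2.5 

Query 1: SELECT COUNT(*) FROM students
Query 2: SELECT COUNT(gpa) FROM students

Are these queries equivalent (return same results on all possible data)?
No, not equivalent

Query 1 returns: [(5,)]
Query 2 returns: [(4,)]

Reason: COUNT(*) includes NULLs, COUNT(column) excludes them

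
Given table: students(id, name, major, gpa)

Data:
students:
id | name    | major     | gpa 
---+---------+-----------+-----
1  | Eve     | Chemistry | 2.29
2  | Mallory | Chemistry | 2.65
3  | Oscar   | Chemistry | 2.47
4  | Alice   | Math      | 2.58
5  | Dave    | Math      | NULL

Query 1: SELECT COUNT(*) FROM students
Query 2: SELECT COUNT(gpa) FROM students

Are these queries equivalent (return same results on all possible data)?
No, not equivalent

Query 1 returns: [(5,)]
Query 2 returns: [(4,)]

Reason: COUNT(*) includes NULLs, COUNT(column) excludes them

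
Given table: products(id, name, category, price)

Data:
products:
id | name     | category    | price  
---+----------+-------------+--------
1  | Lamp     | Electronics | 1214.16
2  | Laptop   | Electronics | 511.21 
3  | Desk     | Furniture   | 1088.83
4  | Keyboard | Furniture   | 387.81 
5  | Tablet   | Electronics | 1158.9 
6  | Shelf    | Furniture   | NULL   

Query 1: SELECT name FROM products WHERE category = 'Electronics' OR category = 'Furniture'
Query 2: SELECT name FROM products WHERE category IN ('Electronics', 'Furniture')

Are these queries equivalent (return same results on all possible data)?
Yes, equivalent

Both queries return: [('Desk',), ('Keyboard',), ('Lamp',), ('Laptop',), ('Shelf',), ('Tablet',)]

Reason: OR vs IN are equivalent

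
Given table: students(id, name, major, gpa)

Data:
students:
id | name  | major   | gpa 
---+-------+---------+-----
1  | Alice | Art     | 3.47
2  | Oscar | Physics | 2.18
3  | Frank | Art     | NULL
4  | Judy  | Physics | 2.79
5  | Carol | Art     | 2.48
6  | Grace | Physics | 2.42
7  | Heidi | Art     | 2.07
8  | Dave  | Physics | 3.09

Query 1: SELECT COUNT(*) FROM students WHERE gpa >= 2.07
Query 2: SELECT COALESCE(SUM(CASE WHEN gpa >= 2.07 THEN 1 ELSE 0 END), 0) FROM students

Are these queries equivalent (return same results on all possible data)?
Yes, equivalent

Both queries return: [(7,)]

Reason: COUNT with WHERE vs conditional SUM (COALESCE handles empty-table NULL)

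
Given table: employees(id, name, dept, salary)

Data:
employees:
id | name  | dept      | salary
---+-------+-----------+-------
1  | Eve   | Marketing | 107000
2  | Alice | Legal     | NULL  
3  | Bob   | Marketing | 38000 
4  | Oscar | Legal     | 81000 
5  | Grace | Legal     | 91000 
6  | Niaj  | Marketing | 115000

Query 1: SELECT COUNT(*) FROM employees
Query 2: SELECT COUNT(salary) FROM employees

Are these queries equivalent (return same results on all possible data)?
No, not equivalent

Query 1 returns: [(6,)]
Query 2 returns: [(5,)]

Reason: COUNT(*) includes NULLs, COUNT(column) excludes them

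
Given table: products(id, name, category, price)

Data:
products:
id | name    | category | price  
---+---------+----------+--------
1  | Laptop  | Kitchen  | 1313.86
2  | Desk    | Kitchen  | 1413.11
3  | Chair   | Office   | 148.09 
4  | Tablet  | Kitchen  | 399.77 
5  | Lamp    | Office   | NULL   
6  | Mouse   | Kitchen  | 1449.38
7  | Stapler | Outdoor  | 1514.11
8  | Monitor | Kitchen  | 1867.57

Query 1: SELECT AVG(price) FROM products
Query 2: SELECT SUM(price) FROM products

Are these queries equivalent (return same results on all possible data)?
No, not equivalent

Query 1 returns: [(1157.9842857142855,)]
Query 2 returns: [(8105.889999999999,)]

Reason: AVG vs SUM give different aggregate values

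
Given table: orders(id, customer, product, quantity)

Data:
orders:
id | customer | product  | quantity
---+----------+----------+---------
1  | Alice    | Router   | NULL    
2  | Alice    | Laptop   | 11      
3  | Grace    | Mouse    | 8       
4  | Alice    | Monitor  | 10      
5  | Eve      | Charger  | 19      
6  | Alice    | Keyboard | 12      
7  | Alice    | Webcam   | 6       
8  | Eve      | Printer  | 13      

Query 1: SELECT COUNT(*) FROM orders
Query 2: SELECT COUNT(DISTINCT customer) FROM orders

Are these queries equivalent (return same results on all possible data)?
No, not equivalent

Query 1 returns: [(8,)]
Query 2 returns: [(3,)]

Reason: COUNT(*) counts rows, COUNT(DISTINCT customer) counts unique customers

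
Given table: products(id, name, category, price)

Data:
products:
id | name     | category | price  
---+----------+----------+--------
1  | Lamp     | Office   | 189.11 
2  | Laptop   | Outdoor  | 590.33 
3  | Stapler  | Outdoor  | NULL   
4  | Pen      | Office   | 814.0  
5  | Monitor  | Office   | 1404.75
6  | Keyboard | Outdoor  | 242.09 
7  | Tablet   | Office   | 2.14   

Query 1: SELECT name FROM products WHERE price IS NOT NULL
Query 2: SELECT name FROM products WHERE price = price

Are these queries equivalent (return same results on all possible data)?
Yes, equivalent

Both queries return: [('Keyboard',), ('Lamp',), ('Laptop',), ('Monitor',), ('Pen',), ('Tablet',)]

Reason: IS NOT NULL vs self-equality (both exclude NULLs)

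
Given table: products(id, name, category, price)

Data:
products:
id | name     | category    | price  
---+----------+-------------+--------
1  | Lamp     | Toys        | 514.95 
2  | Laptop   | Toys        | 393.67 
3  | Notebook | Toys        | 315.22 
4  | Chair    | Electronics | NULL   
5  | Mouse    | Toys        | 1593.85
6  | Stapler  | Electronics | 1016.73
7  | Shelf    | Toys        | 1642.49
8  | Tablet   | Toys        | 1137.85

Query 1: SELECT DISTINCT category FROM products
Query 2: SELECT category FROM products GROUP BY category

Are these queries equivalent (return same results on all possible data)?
Yes, equivalent

Both queries return: [('Electronics',), ('Toys',)]

Reason: Both get unique categorys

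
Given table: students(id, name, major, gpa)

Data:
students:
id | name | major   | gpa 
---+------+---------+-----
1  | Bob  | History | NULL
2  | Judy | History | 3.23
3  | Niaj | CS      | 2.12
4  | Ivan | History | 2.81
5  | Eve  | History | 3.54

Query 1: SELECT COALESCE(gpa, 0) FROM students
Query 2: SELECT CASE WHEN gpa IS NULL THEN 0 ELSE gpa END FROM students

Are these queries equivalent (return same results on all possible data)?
Yes, equivalent

Both queries return: [(0,), (2.12,), (2.81,), (3.23,), (3.54,)]

Reason: COALESCE vs CASE for NULL handling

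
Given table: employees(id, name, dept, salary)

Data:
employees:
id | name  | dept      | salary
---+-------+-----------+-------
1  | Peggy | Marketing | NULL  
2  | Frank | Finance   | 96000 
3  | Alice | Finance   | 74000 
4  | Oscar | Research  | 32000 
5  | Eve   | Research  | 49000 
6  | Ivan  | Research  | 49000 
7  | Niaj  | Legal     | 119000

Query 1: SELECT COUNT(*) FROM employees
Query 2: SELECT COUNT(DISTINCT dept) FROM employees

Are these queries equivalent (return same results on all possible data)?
No, not equivalent

Query 1 returns: [(7,)]
Query 2 returns: [(4,)]

Reason: COUNT(*) counts rows, COUNT(DISTINCT dept) counts unique depts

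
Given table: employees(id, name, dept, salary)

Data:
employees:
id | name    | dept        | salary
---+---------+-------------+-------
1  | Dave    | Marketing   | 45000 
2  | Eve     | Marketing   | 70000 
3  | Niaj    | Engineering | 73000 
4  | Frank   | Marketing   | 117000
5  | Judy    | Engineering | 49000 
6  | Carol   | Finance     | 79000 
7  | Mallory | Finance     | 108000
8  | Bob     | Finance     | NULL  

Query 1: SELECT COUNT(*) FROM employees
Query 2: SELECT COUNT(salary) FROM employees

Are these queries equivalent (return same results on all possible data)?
No, not equivalent

Query 1 returns: [(8,)]
Query 2 returns: [(7,)]

Reason: COUNT(*) includes NULLs, COUNT(column) excludes them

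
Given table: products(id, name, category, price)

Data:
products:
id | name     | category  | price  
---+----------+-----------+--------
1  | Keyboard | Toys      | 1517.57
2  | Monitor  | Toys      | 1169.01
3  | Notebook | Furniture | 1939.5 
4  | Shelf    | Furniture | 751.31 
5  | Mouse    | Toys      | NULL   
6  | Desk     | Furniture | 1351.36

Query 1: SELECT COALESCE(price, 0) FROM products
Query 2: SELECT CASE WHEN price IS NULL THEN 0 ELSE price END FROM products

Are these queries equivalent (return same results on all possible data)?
Yes, equivalent

Both queries return: [(0,), (751.31,), (1169.01,), (1351.36,), (1517.57,), (1939.5,)]

Reason: COALESCE vs CASE for NULL handling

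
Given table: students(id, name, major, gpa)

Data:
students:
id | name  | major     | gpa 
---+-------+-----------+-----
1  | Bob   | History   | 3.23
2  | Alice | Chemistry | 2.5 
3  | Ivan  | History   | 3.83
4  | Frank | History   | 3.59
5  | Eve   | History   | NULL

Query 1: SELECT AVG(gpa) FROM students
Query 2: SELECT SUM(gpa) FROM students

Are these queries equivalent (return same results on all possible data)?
No, not equivalent

Query 1 returns: [(3.2875,)]
Query 2 returns: [(13.15,)]

Reason: AVG vs SUM give different aggregate values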